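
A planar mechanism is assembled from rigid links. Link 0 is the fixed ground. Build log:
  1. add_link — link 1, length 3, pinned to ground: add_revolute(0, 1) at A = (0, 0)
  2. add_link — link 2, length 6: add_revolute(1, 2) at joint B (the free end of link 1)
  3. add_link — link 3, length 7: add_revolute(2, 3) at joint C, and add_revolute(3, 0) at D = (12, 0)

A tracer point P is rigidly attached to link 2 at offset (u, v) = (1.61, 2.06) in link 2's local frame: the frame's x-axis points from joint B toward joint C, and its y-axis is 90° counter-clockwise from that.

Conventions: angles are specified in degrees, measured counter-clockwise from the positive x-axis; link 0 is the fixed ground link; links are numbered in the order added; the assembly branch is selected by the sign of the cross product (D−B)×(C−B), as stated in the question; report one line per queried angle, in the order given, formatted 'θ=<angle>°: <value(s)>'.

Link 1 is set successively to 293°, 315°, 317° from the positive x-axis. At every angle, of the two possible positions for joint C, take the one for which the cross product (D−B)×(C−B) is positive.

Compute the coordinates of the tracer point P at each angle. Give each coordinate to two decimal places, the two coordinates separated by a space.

A=(0,0), D=(12.00,0)
θ=293°: B = A + 3.00·(cos293°, sin293°) = (1.1722, -2.7615)
θ=293°: |BD| = 11.1744
θ=293°: circle(B,6.00) ∩ circle(D,7.00): a=5.0055, h=3.3083
θ=293°:   candidates: C₊=(5.2049,1.6812) cross=36.968; C₋=(6.8400,-4.7302) cross=-36.968
θ=293°:   branch + wants cross > 0 → take C=(5.2049,1.6812) (cross=36.968)
θ=293°: ex = (C−B)/|BC| = (0.6721,0.7404); ey = (-0.7404,0.6721)
θ=293°: P = B + 1.61·ex + 2.06·ey = (0.7290,-0.1848)
θ=315°: B = A + 3.00·(cos315°, sin315°) = (2.1213, -2.1213)
θ=315°: |BD| = 10.1039
θ=315°: circle(B,6.00) ∩ circle(D,7.00): a=4.4086, h=4.0699
θ=315°:   candidates: C₊=(5.5772,2.7835) cross=41.122; C₋=(7.2862,-5.1749) cross=-41.122
θ=315°:   branch + wants cross > 0 → take C=(5.5772,2.7835) (cross=41.122)
θ=315°: ex = (C−B)/|BC| = (0.5760,0.8175); ey = (-0.8175,0.5760)
θ=315°: P = B + 1.61·ex + 2.06·ey = (1.3647,0.3813)
θ=317°: B = A + 3.00·(cos317°, sin317°) = (2.1941, -2.0460)
θ=317°: |BD| = 10.0171
θ=317°: circle(B,6.00) ∩ circle(D,7.00): a=4.3597, h=4.1223
θ=317°:   candidates: C₊=(5.6198,2.8799) cross=41.293; C₋=(7.3038,-5.1909) cross=-41.293
θ=317°:   branch + wants cross > 0 → take C=(5.6198,2.8799) (cross=41.293)
θ=317°: ex = (C−B)/|BC| = (0.5710,0.8210); ey = (-0.8210,0.5710)
θ=317°: P = B + 1.61·ex + 2.06·ey = (1.4221,0.4520)

θ=293°: 0.73 -0.18
θ=315°: 1.36 0.38
θ=317°: 1.42 0.45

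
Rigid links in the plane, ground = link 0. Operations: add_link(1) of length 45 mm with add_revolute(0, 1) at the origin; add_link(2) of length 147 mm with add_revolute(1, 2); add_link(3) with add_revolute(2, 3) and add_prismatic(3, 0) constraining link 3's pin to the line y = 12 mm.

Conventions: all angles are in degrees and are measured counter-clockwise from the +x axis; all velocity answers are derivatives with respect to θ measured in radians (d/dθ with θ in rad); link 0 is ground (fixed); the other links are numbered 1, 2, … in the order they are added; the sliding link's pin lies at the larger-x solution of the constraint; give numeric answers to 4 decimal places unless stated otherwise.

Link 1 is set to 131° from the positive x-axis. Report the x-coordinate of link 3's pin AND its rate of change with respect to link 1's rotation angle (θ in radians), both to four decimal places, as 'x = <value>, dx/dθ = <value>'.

geometry: r = 45 mm, L = 147 mm, e = 12 mm
crank pin P = (r cos θ, r sin θ) = (-29.522656, 33.961931)
h = r sin θ − e = 33.961931 − 12 = 21.961931
x = r cos θ + √(L² − h²) = -29.522656 + 145.350176 = 115.827519
dx/dθ = −r sin θ − h·r cos θ/√(L² − h²) (θ in radians; h = 21.961931) = -29.501155

x = 115.8275, dx/dθ = -29.5012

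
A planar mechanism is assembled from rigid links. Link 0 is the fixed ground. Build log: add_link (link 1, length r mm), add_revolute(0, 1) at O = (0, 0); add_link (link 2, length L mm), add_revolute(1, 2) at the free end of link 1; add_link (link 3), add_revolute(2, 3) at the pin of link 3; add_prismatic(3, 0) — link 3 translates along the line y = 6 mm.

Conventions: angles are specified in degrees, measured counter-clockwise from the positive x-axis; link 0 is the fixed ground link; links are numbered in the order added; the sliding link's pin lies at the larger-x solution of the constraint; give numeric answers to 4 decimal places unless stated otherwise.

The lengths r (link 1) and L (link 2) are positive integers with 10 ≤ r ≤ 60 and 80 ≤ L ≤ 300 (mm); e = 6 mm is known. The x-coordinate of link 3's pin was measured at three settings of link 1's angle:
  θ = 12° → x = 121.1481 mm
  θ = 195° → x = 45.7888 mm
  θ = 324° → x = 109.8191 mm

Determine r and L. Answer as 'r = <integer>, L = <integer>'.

constraint per measurement: (x − r cos θ)² + (r sin θ − e)² = L²
subtracting the θ₁ and θ₂ equations cancels the r² and L² terms:
r = (x₁² − x₂²) / (2[(x₁cos θ₁ + e sin θ₁) − (x₂cos θ₂ + e sin θ₂)]) = 38.0000 → r = 38
L² = (x₁ − r cos θ₁)² + (r sin θ₁ − e)² = 7055.9994 → L = 84.0000 → L = 84
check at θ₃=324°: x = 109.8191 (printed 109.8191) ✓

r = 38, L = 84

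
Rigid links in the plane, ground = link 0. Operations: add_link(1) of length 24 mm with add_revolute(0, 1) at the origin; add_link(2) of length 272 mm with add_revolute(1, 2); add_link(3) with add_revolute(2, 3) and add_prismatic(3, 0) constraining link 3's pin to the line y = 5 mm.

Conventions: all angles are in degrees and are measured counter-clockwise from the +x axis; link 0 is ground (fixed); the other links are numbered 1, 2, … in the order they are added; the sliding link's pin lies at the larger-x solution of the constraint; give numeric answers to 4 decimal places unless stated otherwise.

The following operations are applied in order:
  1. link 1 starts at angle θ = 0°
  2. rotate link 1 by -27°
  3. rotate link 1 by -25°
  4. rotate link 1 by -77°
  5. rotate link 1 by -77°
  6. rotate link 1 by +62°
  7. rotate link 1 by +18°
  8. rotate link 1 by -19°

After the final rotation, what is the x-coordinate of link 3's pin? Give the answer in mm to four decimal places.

geometry: r = 24 mm, L = 272 mm, e = 5 mm; θ starts at 0°
rotate link 1 by -27°: θ ← 0° -27° = -27°
rotate link 1 by -25°: θ ← -27° -25° = -52°
rotate link 1 by -77°: θ ← -52° -77° = -129°
rotate link 1 by -77°: θ ← -129° -77° = -206°
rotate link 1 by +62°: θ ← -206° +62° = -144°
rotate link 1 by +18°: θ ← -144° +18° = -126°
rotate link 1 by -19°: θ ← -126° -19° = -145°
crank pin P = (r cos θ, r sin θ) = (-19.659649, -13.765834)
h = r sin θ − e = -13.765834 − 5 = -18.765834
x = r cos θ + √(L² − h²) = -19.659649 + 271.351881 = 251.692232

251.6922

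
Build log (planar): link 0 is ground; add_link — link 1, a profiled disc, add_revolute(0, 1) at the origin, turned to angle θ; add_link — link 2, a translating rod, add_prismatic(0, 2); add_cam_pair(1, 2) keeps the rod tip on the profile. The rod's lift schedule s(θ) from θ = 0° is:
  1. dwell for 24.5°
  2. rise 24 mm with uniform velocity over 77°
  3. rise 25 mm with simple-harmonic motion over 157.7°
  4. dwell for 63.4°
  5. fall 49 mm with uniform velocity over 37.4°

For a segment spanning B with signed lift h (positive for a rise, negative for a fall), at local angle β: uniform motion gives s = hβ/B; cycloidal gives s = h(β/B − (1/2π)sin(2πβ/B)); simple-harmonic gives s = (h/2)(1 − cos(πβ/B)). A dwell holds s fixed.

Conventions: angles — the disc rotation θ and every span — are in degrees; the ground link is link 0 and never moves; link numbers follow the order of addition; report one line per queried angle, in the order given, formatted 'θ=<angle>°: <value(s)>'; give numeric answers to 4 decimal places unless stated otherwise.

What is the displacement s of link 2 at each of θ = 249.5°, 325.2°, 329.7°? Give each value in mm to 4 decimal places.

seg 1 [0°–24.5°] dwell: s stays 0.0000
seg 2 [24.5°–101.5°] uniform, h=24: full span → s += 24 → s = 24.0000
seg 3 [101.5°–259.2°] simple-harmonic, h=25: θ=249.5° here. β=148, B=157.7. 25/2·(1 − cos(π·0.9385)) = 24.7673 → s = 48.7673
seg 3 [101.5°–259.2°] simple-harmonic, h=25: full span → s += 25 → s = 49.0000
seg 4 [259.2°–322.6°] dwell: s stays 49.0000
seg 5 [322.6°–360°] uniform, h=-49: θ=325.2° here. β=2.6, B=37.4. -49·2.6/37.4 = -3.4064 → s = 45.5936
seg 5 [322.6°–360°] uniform, h=-49: θ=329.7° here. β=7.1, B=37.4. -49·7.1/37.4 = -9.3021 → s = 39.6979

θ=249.5°: 48.7673
θ=325.2°: 45.5936
θ=329.7°: 39.6979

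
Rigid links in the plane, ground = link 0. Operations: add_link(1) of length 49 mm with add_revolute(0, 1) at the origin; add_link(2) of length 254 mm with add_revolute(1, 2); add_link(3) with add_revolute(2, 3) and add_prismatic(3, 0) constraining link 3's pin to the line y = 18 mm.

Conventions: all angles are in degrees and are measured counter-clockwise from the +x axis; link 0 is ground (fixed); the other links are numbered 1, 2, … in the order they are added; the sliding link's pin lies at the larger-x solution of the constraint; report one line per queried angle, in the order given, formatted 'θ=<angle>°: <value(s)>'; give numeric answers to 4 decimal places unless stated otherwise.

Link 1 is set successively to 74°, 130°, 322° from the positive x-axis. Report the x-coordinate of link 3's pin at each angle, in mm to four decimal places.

geometry: r = 49 mm, L = 254 mm, e = 18 mm
θ=74°: crank pin P = (r cos θ, r sin θ) = (13.506230, 47.101823)
θ=74°: h = r sin θ − e = 47.101823 − 18 = 29.101823
θ=74°: x = r cos θ + √(L² − h²) = 13.506230 + 252.327335 = 265.833565
θ=130°: crank pin P = (r cos θ, r sin θ) = (-31.496593, 37.536178)
θ=130°: h = r sin θ − e = 37.536178 − 18 = 19.536178
θ=130°: x = r cos θ + √(L² − h²) = -31.496593 + 253.247582 = 221.750989
θ=322°: crank pin P = (r cos θ, r sin θ) = (38.612527, -30.167412)
θ=322°: h = r sin θ − e = -30.167412 − 18 = -48.167412
θ=322°: x = r cos θ + √(L² − h²) = 38.612527 + 249.391059 = 288.003586

θ=74°: 265.8336
θ=130°: 221.7510
θ=322°: 288.0036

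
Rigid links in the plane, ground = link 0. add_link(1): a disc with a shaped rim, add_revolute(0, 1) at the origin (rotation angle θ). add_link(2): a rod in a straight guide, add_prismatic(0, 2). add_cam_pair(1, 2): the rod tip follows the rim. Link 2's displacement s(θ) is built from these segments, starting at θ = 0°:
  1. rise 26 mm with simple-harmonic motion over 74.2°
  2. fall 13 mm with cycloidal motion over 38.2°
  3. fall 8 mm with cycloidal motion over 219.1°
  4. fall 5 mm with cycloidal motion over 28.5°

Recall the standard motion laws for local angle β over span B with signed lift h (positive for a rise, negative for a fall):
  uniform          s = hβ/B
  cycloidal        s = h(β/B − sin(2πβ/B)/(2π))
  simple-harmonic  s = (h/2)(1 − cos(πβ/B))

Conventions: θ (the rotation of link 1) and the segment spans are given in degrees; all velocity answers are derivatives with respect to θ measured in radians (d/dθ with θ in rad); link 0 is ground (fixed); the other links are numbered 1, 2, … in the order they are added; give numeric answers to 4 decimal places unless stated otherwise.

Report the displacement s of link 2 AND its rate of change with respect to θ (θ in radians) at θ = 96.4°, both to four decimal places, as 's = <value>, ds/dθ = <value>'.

segment 1 (0° to 74.2°, simple-harmonic, h = 26) is passed completely: s = 0.0000 + (26) = 26.0000
θ = 96.4° falls in segment 2 (74.2° to 112.4°, cycloidal, h = -13): β = 96.4 − 74.2 = 22.2°, B = 38.2°; Δs = -13·(0.5812 − sin(2π·0.5812)/(2π)) = -8.5648; s = 26.0000 − 8.5648 = 17.4352
velocity in seg [74.2°–112.4°] (cycloidal), θ in radians: β = 22.2° = 0.3875 rad, B = 38.2° = 0.6667 rad; ds/dθ = (h/B)(1 − cos(2πβ/B)) = ((-13)/0.6667)(1 − cos(2π·0.5812)) = -36.516856 mm/rad

s = 17.4352, ds/dθ = -36.5169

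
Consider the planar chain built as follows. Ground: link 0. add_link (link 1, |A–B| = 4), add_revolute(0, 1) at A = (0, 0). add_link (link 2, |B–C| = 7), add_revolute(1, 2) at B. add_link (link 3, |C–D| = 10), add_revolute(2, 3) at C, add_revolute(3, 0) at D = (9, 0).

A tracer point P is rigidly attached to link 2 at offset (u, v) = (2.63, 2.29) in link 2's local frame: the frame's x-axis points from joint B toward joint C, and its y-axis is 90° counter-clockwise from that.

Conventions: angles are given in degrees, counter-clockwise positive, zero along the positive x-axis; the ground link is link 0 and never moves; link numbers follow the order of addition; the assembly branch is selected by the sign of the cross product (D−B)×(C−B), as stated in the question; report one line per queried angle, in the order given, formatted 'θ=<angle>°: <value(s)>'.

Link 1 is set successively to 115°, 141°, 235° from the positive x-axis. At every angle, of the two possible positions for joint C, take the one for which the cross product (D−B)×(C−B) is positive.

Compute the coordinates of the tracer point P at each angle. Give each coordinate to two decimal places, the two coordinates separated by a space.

A=(0,0), D=(9.00,0)
θ=115°: B = A + 4.00·(cos115°, sin115°) = (-1.6905, 3.6252)
θ=115°: |BD| = 11.2884
θ=115°: circle(B,7.00) ∩ circle(D,10.00): a=3.3853, h=6.1270
θ=115°:   candidates: C₊=(3.4831,8.3405) cross=69.164; C₋=(-0.4522,-3.2644) cross=-69.164
θ=115°:   branch + wants cross > 0 → take C=(3.4831,8.3405) (cross=69.164)
θ=115°: ex = (C−B)/|BC| = (0.7391,0.6736); ey = (-0.6736,0.7391)
θ=115°: P = B + 2.63·ex + 2.29·ey = (-1.2892,7.0893)
θ=141°: B = A + 4.00·(cos141°, sin141°) = (-3.1086, 2.5173)
θ=141°: |BD| = 12.3675
θ=141°: circle(B,7.00) ∩ circle(D,10.00): a=4.1219, h=5.6577
θ=141°:   candidates: C₊=(2.0786,7.2176) cross=69.972; C₋=(-0.2246,-3.8610) cross=-69.972
θ=141°:   branch + wants cross > 0 → take C=(2.0786,7.2176) (cross=69.972)
θ=141°: ex = (C−B)/|BC| = (0.7410,0.6715); ey = (-0.6715,0.7410)
θ=141°: P = B + 2.63·ex + 2.29·ey = (-2.6974,5.9802)
θ=235°: B = A + 4.00·(cos235°, sin235°) = (-2.2943, -3.2766)
θ=235°: |BD| = 11.7600
θ=235°: circle(B,7.00) ∩ circle(D,10.00): a=3.7116, h=5.9350
θ=235°:   candidates: C₊=(-0.3833,3.4575) cross=69.795; C₋=(2.9240,-7.9424) cross=-69.795
θ=235°:   branch + wants cross > 0 → take C=(-0.3833,3.4575) (cross=69.795)
θ=235°: ex = (C−B)/|BC| = (0.2730,0.9620); ey = (-0.9620,0.2730)
θ=235°: P = B + 2.63·ex + 2.29·ey = (-3.7793,-0.1213)

θ=115°: -1.29 7.09
θ=141°: -2.70 5.98
θ=235°: -3.78 -0.12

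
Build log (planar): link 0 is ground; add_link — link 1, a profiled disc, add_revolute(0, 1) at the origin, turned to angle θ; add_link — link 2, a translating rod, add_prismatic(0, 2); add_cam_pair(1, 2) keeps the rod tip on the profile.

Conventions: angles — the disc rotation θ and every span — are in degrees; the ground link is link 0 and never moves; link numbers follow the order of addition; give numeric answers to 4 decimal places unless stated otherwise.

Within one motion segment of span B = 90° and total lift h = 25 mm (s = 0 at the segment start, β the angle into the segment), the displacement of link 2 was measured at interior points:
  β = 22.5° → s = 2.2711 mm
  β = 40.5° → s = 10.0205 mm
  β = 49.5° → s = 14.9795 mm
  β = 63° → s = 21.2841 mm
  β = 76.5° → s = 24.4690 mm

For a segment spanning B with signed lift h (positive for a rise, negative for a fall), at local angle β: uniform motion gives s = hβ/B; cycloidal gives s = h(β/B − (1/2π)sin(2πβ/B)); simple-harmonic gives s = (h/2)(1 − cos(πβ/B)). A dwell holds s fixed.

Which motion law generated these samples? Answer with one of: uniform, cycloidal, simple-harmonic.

candidates at β/B = r: uniform s = h·r (linear in β); cycloidal s = h·(r − sin(2πr)/(2π)); simple-harmonic s = (h/2)(1 − cos(πr))
β=22.5°: printed 2.2711 | uniform 6.2500, cycloidal 2.2711, simple-harmonic 3.6612
β=40.5°: printed 10.0205 | uniform 11.2500, cycloidal 10.0205, simple-harmonic 10.5446
β=49.5°: printed 14.9795 | uniform 13.7500, cycloidal 14.9795, simple-harmonic 14.4554
β=63°: printed 21.2841 | uniform 17.5000, cycloidal 21.2841, simple-harmonic 19.8473
β=76.5°: printed 24.4690 | uniform 21.2500, cycloidal 24.4690, simple-harmonic 23.6376
only one law matches every sample → cycloidal

cycloidal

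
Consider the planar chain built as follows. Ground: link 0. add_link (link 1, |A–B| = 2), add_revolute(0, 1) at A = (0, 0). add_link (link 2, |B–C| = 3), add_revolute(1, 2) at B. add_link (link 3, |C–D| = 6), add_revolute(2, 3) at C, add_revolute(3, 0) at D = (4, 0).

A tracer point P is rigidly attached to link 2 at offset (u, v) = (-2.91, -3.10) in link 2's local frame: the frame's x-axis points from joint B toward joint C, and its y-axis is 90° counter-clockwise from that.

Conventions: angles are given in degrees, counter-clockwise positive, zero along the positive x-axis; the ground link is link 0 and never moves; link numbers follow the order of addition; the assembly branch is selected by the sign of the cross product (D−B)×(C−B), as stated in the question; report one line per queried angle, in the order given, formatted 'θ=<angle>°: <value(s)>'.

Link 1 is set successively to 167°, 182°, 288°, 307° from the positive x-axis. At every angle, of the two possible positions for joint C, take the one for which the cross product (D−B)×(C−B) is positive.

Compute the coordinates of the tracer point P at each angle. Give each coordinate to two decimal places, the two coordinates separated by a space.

A=(0,0), D=(4.00,0)
θ=167°: B = A + 2.00·(cos167°, sin167°) = (-1.9487, 0.4499)
θ=167°: |BD| = 5.9657
θ=167°: circle(B,3.00) ∩ circle(D,6.00): a=0.7199, h=2.9123
θ=167°:   candidates: C₊=(-1.0112,3.2996) cross=17.374; C₋=(-1.4505,-2.5084) cross=-17.374
θ=167°:   branch + wants cross > 0 → take C=(-1.0112,3.2996) (cross=17.374)
θ=167°: ex = (C−B)/|BC| = (0.3125,0.9499); ey = (-0.9499,0.3125)
θ=167°: P = B + -2.91·ex + -3.10·ey = (0.0866,-3.2831)
θ=182°: B = A + 2.00·(cos182°, sin182°) = (-1.9988, -0.0698)
θ=182°: |BD| = 5.9992
θ=182°: circle(B,3.00) ∩ circle(D,6.00): a=0.7493, h=2.9049
θ=182°:   candidates: C₊=(-1.2833,2.8436) cross=17.427; C₋=(-1.2157,-2.9658) cross=-17.427
θ=182°:   branch + wants cross > 0 → take C=(-1.2833,2.8436) (cross=17.427)
θ=182°: ex = (C−B)/|BC| = (0.2385,0.9711); ey = (-0.9711,0.2385)
θ=182°: P = B + -2.91·ex + -3.10·ey = (0.3178,-3.6351)
θ=288°: B = A + 2.00·(cos288°, sin288°) = (0.6180, -1.9021)
θ=288°: |BD| = 3.8802
θ=288°: circle(B,3.00) ∩ circle(D,6.00): a=-1.5391, h=2.5751
θ=288°:   candidates: C₊=(-1.9858,-0.4122) cross=9.992; C₋=(0.5389,-4.9011) cross=-9.992
θ=288°:   branch + wants cross > 0 → take C=(-1.9858,-0.4122) (cross=9.992)
θ=288°: ex = (C−B)/|BC| = (-0.8680,0.4966); ey = (-0.4966,-0.8680)
θ=288°: P = B + -2.91·ex + -3.10·ey = (4.6834,-0.6567)
θ=307°: B = A + 2.00·(cos307°, sin307°) = (1.2036, -1.5973)
θ=307°: |BD| = 3.2204
θ=307°: circle(B,3.00) ∩ circle(D,6.00): a=-2.5818, h=1.5278
θ=307°:   candidates: C₊=(-1.7960,-1.5512) cross=4.920; C₋=(-0.2805,-4.2045) cross=-4.920
θ=307°:   branch + wants cross > 0 → take C=(-1.7960,-1.5512) (cross=4.920)
θ=307°: ex = (C−B)/|BC| = (-0.9999,0.0154); ey = (-0.0154,-0.9999)
θ=307°: P = B + -2.91·ex + -3.10·ey = (4.1609,1.4577)

θ=167°: 0.09 -3.28
θ=182°: 0.32 -3.64
θ=288°: 4.68 -0.66
θ=307°: 4.16 1.46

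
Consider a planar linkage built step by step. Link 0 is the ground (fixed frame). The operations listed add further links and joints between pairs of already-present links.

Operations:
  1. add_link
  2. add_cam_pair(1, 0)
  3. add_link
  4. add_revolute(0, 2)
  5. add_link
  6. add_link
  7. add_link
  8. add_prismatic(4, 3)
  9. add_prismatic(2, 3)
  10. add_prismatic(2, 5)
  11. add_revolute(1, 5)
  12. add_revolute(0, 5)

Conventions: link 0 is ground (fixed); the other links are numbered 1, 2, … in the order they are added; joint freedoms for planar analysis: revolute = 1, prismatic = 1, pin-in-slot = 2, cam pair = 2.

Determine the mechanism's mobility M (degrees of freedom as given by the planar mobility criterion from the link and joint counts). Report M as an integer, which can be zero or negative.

ground; <1,0,0>
#1 <2,0,0>
C:1↔0 J2 <2,0,1>
#2 <3,0,1>
R:0↔2 J1 <3,1,1>
#3 <4,1,1>
#4 <5,1,1>
#5 <6,1,1>
P:4↔3 J1 <6,2,1>
P:2↔3 J1 <6,3,1>
P:2↔5 J1 <6,4,1>
R:1↔5 J1 <6,5,1>
R:0↔5 J1 <6,6,1>
3×5 − 2×6 − 1×1 = 2

M = 2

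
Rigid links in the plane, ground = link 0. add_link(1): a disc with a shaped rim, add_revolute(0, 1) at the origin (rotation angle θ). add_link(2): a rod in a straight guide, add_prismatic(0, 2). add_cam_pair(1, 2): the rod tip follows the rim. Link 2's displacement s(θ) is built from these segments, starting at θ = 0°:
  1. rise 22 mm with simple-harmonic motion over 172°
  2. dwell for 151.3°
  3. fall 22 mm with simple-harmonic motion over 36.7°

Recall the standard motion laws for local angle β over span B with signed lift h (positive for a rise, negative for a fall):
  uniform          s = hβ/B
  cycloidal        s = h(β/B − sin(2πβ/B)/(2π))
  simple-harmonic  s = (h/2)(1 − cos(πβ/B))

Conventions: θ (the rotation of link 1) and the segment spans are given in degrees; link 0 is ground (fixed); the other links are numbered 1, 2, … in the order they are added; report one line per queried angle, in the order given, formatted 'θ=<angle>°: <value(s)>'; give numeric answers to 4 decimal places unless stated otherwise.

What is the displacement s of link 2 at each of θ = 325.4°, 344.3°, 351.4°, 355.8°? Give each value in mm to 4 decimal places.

segment 1 (0° to 172°, simple-harmonic, h = 22) is passed completely: s = 0.0000 + (22) = 22.0000
segment 2 (172° to 323.3°, dwell): s unchanged at 22.0000
θ = 325.4° falls in segment 3 (323.3° to 360°, simple-harmonic, h = -22): β = 325.4 − 323.3 = 2.1°, B = 36.7°; Δs = -22/2·(1 − cos(π·0.0572)) = -0.1773; s = 22.0000 − 0.1773 = 21.8227
θ = 344.3° falls in segment 3 (323.3° to 360°, simple-harmonic, h = -22): β = 344.3 − 323.3 = 21°, B = 36.7°; Δs = -22/2·(1 − cos(π·0.5722)) = -13.4740; s = 22.0000 − 13.4740 = 8.5260
θ = 351.4° falls in segment 3 (323.3° to 360°, simple-harmonic, h = -22): β = 351.4 − 323.3 = 28.1°, B = 36.7°; Δs = -22/2·(1 − cos(π·0.7657)) = -19.1515; s = 22.0000 − 19.1515 = 2.8485
θ = 355.8° falls in segment 3 (323.3° to 360°, simple-harmonic, h = -22): β = 355.8 − 323.3 = 32.5°, B = 36.7°; Δs = -22/2·(1 − cos(π·0.8856)) = -21.2967; s = 22.0000 − 21.2967 = 0.7033

θ=325.4°: 21.8227
θ=344.3°: 8.5260
θ=351.4°: 2.8485
θ=355.8°: 0.7033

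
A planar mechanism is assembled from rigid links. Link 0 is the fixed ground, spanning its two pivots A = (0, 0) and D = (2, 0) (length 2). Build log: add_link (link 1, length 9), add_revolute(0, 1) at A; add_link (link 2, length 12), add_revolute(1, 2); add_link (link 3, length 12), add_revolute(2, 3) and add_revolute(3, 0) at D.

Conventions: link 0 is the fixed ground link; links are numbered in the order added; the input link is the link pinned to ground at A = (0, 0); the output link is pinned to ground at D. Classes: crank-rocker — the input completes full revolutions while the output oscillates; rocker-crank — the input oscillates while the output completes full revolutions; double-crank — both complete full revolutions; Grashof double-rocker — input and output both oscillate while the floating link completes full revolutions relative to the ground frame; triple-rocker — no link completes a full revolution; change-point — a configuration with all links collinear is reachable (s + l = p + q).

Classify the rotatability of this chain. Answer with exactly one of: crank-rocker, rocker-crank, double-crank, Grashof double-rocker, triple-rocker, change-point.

lengths: ground=2, input=9, coupler=12, output=12
sorted: s=2 (shortest), l=12 (longest), p+q=21
s + l = 14 vs p + q = 21
s + l < p + q (Grashof) with shortest = ground link → double-crank

double-crank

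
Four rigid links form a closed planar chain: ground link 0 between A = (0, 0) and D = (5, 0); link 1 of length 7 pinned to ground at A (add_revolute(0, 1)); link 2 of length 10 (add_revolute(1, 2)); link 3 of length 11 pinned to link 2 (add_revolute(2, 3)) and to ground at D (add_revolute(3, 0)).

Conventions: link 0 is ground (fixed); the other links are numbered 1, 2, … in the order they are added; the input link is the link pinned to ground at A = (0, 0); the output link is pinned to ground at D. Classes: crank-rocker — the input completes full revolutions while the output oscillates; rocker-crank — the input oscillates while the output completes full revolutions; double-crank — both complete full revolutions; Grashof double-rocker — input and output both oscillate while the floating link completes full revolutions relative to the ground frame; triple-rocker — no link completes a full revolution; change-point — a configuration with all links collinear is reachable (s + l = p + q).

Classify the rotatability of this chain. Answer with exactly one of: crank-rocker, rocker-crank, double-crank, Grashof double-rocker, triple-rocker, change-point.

lengths: ground=5, input=7, coupler=10, output=11
sorted: s=5 (shortest), l=11 (longest), p+q=17
s + l = 16 vs p + q = 17
s + l < p + q (Grashof) with shortest = ground link → double-crank

double-crank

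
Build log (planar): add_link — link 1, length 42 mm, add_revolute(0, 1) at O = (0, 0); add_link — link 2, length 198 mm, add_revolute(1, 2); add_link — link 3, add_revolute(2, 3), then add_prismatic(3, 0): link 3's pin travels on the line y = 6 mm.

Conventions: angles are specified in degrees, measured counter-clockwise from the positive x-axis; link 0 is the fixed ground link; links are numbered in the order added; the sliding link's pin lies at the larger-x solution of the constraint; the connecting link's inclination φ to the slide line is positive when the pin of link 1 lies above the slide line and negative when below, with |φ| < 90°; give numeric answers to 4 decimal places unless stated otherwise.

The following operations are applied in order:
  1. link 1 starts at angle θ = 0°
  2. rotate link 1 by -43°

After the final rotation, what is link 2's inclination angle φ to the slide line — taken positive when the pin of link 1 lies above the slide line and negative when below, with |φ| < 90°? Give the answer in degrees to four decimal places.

geometry: r = 42 mm, L = 198 mm, e = 6 mm; θ starts at 0°
rotate link 1 by -43°: θ ← 0° -43° = -43°
h = r sin θ − e = -28.643931 − 6 = -34.643931
sin φ = h / L = -34.643931 / 198 = -0.17496935
φ = arcsin(-0.17496935) = -10.076874°

-10.0769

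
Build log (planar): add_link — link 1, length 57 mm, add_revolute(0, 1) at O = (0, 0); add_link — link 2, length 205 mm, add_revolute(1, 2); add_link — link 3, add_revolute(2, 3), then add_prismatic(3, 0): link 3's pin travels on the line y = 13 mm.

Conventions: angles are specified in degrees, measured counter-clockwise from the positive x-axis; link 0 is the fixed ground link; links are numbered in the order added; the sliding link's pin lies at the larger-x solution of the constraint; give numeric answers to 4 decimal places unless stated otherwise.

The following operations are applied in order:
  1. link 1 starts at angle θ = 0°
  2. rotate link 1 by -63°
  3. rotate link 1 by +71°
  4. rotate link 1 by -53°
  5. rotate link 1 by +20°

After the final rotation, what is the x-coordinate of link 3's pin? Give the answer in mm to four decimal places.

geometry: r = 57 mm, L = 205 mm, e = 13 mm; θ starts at 0°
rotate link 1 by -63°: θ ← 0° -63° = -63°
rotate link 1 by +71°: θ ← -63° +71° = 8°
rotate link 1 by -53°: θ ← 8° -53° = -45°
rotate link 1 by +20°: θ ← -45° +20° = -25°
crank pin P = (r cos θ, r sin θ) = (51.659544, -24.089241)
h = r sin θ − e = -24.089241 − 13 = -37.089241
x = r cos θ + √(L² − h²) = 51.659544 + 201.616934 = 253.276478

253.2765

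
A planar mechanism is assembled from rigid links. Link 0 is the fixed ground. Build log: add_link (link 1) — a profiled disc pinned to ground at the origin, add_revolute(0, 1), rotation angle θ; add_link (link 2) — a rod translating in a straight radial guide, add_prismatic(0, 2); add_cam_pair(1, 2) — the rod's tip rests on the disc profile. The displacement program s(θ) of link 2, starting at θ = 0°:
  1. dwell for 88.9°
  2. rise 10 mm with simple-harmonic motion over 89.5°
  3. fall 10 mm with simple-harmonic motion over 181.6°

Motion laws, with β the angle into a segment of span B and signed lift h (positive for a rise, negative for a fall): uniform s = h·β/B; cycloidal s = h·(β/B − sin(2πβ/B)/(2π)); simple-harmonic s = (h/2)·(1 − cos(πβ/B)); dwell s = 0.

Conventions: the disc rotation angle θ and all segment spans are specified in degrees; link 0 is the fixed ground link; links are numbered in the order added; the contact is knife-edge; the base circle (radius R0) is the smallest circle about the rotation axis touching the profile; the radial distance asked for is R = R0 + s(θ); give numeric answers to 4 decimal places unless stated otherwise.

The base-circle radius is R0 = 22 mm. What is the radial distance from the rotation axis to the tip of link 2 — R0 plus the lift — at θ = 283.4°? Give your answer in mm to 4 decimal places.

seg 1 [0°–88.9°] dwell: s stays 0.0000
seg 2 [88.9°–178.4°] simple-harmonic, h=10: full span → s += 10 → s = 10.0000
seg 3 [178.4°–360°] simple-harmonic, h=-10: θ=283.4° here. β=105, B=181.6. -10/2·(1 − cos(π·0.5782)) = -6.2159 → s = 3.7841
R = R0 + s = 22 + 3.7841 = 25.7841

25.7841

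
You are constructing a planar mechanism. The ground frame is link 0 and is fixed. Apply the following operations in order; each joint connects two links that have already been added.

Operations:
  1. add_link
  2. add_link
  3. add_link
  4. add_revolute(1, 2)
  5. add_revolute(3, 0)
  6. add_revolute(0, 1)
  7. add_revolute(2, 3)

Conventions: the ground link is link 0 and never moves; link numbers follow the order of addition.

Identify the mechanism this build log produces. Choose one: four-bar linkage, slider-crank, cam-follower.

links: 4 (incl. ground); joints: 4 revolute, 0 prismatic, 0 higher (cam) pair, forming one closed loop
4 links in a single 4R loop → four-bar linkage

four-bar linkage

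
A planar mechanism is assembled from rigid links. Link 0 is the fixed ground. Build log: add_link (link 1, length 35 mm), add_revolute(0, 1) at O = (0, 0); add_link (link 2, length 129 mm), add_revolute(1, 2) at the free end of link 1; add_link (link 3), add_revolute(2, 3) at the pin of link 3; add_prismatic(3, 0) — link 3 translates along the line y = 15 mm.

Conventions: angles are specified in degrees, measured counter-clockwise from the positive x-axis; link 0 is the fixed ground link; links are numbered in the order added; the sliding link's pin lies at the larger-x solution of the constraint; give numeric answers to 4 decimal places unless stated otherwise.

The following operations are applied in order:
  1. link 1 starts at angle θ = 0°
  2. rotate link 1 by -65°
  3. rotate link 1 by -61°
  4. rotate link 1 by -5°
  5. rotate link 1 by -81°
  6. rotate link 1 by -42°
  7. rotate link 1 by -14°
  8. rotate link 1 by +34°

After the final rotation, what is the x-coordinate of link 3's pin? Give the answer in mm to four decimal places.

geometry: r = 35 mm, L = 129 mm, e = 15 mm; θ starts at 0°
rotate link 1 by -65°: θ ← 0° -65° = -65°
rotate link 1 by -61°: θ ← -65° -61° = -126°
rotate link 1 by -5°: θ ← -126° -5° = -131°
rotate link 1 by -81°: θ ← -131° -81° = -212°
rotate link 1 by -42°: θ ← -212° -42° = -254°
rotate link 1 by -14°: θ ← -254° -14° = -268°
rotate link 1 by +34°: θ ← -268° +34° = -234°
crank pin P = (r cos θ, r sin θ) = (-20.572484, 28.315595)
h = r sin θ − e = 28.315595 − 15 = 13.315595
x = r cos θ + √(L² − h²) = -20.572484 + 128.310931 = 107.738447

107.7384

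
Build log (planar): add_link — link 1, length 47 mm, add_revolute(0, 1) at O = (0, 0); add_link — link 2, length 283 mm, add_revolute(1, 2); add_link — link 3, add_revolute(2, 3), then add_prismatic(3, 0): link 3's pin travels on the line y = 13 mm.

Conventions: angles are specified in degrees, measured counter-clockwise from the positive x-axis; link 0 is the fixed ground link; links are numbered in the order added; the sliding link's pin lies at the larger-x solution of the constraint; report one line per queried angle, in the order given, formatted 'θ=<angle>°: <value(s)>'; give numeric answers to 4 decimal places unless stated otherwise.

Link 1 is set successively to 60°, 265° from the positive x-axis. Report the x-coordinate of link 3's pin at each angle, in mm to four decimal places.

geometry: r = 47 mm, L = 283 mm, e = 13 mm
θ=60°: crank pin P = (r cos θ, r sin θ) = (23.500000, 40.703194)
θ=60°: h = r sin θ − e = 40.703194 − 13 = 27.703194
θ=60°: x = r cos θ + √(L² − h²) = 23.500000 + 281.640787 = 305.140787
θ=265°: crank pin P = (r cos θ, r sin θ) = (-4.096320, -46.821151)
θ=265°: h = r sin θ − e = -46.821151 − 13 = -59.821151
θ=265°: x = r cos θ + √(L² − h²) = -4.096320 + 276.605188 = 272.508868

θ=60°: 305.1408
θ=265°: 272.5089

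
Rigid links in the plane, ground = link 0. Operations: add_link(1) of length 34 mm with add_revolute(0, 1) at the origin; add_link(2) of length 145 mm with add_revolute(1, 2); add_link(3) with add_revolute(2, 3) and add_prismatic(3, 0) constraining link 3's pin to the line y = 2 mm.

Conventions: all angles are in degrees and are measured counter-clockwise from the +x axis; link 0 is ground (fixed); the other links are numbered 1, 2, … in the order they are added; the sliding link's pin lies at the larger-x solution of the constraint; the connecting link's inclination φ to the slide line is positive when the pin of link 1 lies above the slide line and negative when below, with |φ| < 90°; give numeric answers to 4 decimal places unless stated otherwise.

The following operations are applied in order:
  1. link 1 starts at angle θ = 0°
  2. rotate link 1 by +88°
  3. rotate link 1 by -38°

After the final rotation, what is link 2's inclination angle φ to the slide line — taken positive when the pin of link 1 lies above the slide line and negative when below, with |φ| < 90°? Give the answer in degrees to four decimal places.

geometry: r = 34 mm, L = 145 mm, e = 2 mm; θ starts at 0°
rotate link 1 by +88°: θ ← 0° +88° = 88°
rotate link 1 by -38°: θ ← 88° -38° = 50°
h = r sin θ − e = 26.045511 − 2 = 24.045511
sin φ = h / L = 24.045511 / 145 = 0.16583111
φ = arcsin(0.16583111) = 9.545519°

9.5455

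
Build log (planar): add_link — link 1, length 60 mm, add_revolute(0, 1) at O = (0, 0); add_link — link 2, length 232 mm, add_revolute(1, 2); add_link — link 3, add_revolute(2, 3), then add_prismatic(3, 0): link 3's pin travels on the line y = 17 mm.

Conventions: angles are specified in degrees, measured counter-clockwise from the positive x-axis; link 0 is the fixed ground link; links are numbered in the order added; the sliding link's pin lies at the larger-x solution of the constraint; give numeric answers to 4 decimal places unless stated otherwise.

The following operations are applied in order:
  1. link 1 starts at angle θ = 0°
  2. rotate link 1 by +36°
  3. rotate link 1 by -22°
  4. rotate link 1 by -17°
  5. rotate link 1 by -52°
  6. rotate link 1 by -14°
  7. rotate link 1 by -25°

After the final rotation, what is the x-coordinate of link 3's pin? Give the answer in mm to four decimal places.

geometry: r = 60 mm, L = 232 mm, e = 17 mm; θ starts at 0°
rotate link 1 by +36°: θ ← 0° +36° = 36°
rotate link 1 by -22°: θ ← 36° -22° = 14°
rotate link 1 by -17°: θ ← 14° -17° = -3°
rotate link 1 by -52°: θ ← -3° -52° = -55°
rotate link 1 by -14°: θ ← -55° -14° = -69°
rotate link 1 by -25°: θ ← -69° -25° = -94°
crank pin P = (r cos θ, r sin θ) = (-4.185388, -59.853843)
h = r sin θ − e = -59.853843 − 17 = -76.853843
x = r cos θ + √(L² − h²) = -4.185388 + 218.900632 = 214.715244

214.7152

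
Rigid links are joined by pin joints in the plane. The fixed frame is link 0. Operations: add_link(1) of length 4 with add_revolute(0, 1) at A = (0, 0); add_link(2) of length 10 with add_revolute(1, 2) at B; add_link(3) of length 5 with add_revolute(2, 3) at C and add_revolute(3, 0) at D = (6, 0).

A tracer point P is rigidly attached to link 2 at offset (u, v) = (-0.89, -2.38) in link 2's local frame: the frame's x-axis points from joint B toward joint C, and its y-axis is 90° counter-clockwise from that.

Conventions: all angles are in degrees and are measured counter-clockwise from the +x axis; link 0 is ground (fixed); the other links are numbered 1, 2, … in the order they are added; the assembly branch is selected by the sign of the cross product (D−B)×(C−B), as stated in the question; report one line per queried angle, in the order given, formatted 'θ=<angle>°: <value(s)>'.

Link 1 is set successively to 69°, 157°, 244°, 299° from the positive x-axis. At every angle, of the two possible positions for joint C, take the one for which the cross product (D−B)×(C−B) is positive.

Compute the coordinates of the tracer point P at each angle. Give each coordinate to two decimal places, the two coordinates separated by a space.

A=(0,0), D=(6.00,0)
θ=69°: B = A + 4.00·(cos69°, sin69°) = (1.4335, 3.7343)
θ=69°: |BD| = 5.8990
θ=69°: circle(B,10.00) ∩ circle(D,5.00): a=9.3065, h=3.6591
θ=69°:   candidates: C₊=(10.9542,0.6755) cross=21.585; C₋=(6.3214,-4.9897) cross=-21.585
θ=69°:   branch + wants cross > 0 → take C=(10.9542,0.6755) (cross=21.585)
θ=69°: ex = (C−B)/|BC| = (0.9521,-0.3059); ey = (0.3059,0.9521)
θ=69°: P = B + -0.89·ex + -2.38·ey = (-0.1419,1.7406)
θ=157°: B = A + 4.00·(cos157°, sin157°) = (-3.6820, 1.5629)
θ=157°: |BD| = 9.8074
θ=157°: circle(B,10.00) ∩ circle(D,5.00): a=8.7273, h=4.8820
θ=157°:   candidates: C₊=(5.7118,4.9917) cross=47.879; C₋=(4.1558,-4.6475) cross=-47.879
θ=157°:   branch + wants cross > 0 → take C=(5.7118,4.9917) (cross=47.879)
θ=157°: ex = (C−B)/|BC| = (0.9394,0.3429); ey = (-0.3429,0.9394)
θ=157°: P = B + -0.89·ex + -2.38·ey = (-3.7020,-0.9780)
θ=244°: B = A + 4.00·(cos244°, sin244°) = (-1.7535, -3.5952)
θ=244°: |BD| = 8.5465
θ=244°: circle(B,10.00) ∩ circle(D,5.00): a=8.6610, h=4.9987
θ=244°:   candidates: C₊=(4.0012,4.5831) cross=42.721; C₋=(8.2067,-4.4867) cross=-42.721
θ=244°:   branch + wants cross > 0 → take C=(4.0012,4.5831) (cross=42.721)
θ=244°: ex = (C−B)/|BC| = (0.5755,0.8178); ey = (-0.8178,0.5755)
θ=244°: P = B + -0.89·ex + -2.38·ey = (-0.3192,-5.6926)
θ=299°: B = A + 4.00·(cos299°, sin299°) = (1.9392, -3.4985)
θ=299°: |BD| = 5.3600
θ=299°: circle(B,10.00) ∩ circle(D,5.00): a=9.6763, h=2.5237
θ=299°:   candidates: C₊=(7.6229,4.7293) cross=13.527; C₋=(10.9174,0.9053) cross=-13.527
θ=299°:   branch + wants cross > 0 → take C=(7.6229,4.7293) (cross=13.527)
θ=299°: ex = (C−B)/|BC| = (0.5684,0.8228); ey = (-0.8228,0.5684)
θ=299°: P = B + -0.89·ex + -2.38·ey = (3.3916,-5.5835)

θ=69°: -0.14 1.74
θ=157°: -3.70 -0.98
θ=244°: -0.32 -5.69
θ=299°: 3.39 -5.58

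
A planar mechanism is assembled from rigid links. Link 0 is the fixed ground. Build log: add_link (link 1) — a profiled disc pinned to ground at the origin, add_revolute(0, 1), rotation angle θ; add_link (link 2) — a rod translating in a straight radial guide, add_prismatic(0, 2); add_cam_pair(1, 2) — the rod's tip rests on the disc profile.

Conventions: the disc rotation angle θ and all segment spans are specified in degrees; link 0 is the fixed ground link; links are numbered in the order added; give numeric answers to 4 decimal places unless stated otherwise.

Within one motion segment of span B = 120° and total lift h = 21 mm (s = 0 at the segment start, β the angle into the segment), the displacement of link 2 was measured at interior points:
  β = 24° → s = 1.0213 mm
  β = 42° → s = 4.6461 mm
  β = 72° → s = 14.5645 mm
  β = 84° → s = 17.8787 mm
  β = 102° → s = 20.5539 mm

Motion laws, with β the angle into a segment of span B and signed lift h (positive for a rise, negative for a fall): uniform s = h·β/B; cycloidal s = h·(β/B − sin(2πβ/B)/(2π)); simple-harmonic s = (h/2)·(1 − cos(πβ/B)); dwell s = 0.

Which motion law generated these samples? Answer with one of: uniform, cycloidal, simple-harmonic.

candidates at β/B = r: uniform s = h·r (linear in β); cycloidal s = h·(r − sin(2πr)/(2π)); simple-harmonic s = (h/2)(1 − cos(πr))
β=24°: printed 1.0213 | uniform 4.2000, cycloidal 1.0213, simple-harmonic 2.0053
β=42°: printed 4.6461 | uniform 7.3500, cycloidal 4.6461, simple-harmonic 5.7331
β=72°: printed 14.5645 | uniform 12.6000, cycloidal 14.5645, simple-harmonic 13.7447
β=84°: printed 17.8787 | uniform 14.7000, cycloidal 17.8787, simple-harmonic 16.6717
β=102°: printed 20.5539 | uniform 17.8500, cycloidal 20.5539, simple-harmonic 19.8556
only one law matches every sample → cycloidal

cycloidal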